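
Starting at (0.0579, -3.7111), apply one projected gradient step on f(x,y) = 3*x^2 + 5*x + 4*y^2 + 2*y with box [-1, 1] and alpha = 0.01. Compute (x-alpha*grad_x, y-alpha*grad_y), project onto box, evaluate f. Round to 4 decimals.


Step 1: Compute gradient at (0.0579, -3.7111).
grad_x = 2*3*0.0579 + 5 = 5.3474
grad_y = 2*4*-3.7111 + 2 = -27.6888
Step 2: Gradient step.
x_raw = 0.0579 - 0.01*5.3474 = 0.0044
y_raw = -3.7111 - 0.01*-27.6888 = -3.4342
Step 3: Project onto [-1, 1].
x_proj = clip(0.0044) = 0.0044
y_proj = clip(-3.4342) = -1.0
Step 4: Evaluate f.
f(0.0044, -1.0) = 2.0222


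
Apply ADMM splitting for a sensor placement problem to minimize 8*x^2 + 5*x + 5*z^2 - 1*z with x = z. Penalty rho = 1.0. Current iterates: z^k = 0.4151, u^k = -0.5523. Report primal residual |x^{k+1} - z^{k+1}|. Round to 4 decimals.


ADMM iteration with rho = 1.0, z^k = 0.4151, u^k = -0.5523
Step 1: x-update.
Minimize 8*x^2 + 5*x + (1.0/2)*(x - 0.4151 - 0.5523)^2
FOC: (2*8 + 1.0)*x = -5 + 1.0*(0.4151 + 0.5523)
x^{k+1} = -0.2372
Step 2: z-update.
Minimize 5*z^2 - 1*z + (1.0/2)*(-0.2372 - z - 0.5523)^2
FOC: (2*5 + 1.0)*z = 1 + 1.0*(-0.2372 - 0.5523)
z^{k+1} = 0.0191
Step 3: u-update.
u^{k+1} = -0.5523 - 0.2372 - 0.0191 = -0.8086
Step 4: Primal residual = |-0.2372 - 0.0191| = 0.2563


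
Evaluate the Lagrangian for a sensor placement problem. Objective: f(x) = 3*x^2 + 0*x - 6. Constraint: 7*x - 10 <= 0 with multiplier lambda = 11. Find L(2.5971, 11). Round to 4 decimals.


Step 1: Evaluate f(x).
f(2.5971) = 3*2.5971^2 + 0*2.5971 - 6 = 14.2348
Step 2: Evaluate g(x).
g(2.5971) = 7*2.5971 - 10 = 8.1797
Step 3: Compute Lagrangian.
L = 14.2348 + 11*8.1797 = 104.2115


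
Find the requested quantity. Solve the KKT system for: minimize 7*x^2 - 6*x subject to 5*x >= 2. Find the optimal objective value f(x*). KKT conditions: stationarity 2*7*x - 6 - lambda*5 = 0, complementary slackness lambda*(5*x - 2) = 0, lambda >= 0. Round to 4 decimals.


Step 1: Try lambda = 0 (constraint inactive).
Stationarity: 2*7*x - 6 = 0
x* = 6/(2*7) = 3/7 = 0.4286 (rounded; the exact value 3/7 is used below)
Check constraint: 5*0.4286 = 2.143 >= 2 -- satisfied.
Step 2: Compute optimal value.
f(x*) = 7*(3/7)^2 - 6*(3/7) = -1.2857


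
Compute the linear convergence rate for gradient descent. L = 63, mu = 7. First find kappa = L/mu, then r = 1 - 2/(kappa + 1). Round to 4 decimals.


Step 1: Compute the condition number.
kappa = L/mu = 63/7 = 9.0
Step 2: Compute the convergence rate.
r = 1 - 2/(kappa + 1) = 1 - 2*mu/(L + mu) = (L - mu)/(L + mu) = 56/70 = 0.8


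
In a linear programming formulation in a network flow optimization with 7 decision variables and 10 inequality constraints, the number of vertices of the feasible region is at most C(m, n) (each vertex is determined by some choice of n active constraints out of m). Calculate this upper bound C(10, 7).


Each vertex corresponds to some choice of n active constraints out of m, so the number of vertices is at most C(m, n) = m! / (n!(m-n)!).
m = 10, n = 7
Numerator: 10 * 9 * 8 * 7 * 6 * 5 * 4
Denominator: 7! = 5040
C(10, 7) = 120


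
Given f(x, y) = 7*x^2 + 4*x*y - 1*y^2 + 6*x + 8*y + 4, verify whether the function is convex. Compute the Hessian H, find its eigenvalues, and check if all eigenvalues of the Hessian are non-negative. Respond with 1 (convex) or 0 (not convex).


The Hessian of f(x,y) = 7*x^2 + 4*x*y - 1*y^2 + 6*x + 8*y + 4 is:
H = [[14, 4], [4, -2]]
Trace = 14 - 2 = 12
Determinant = 14*-2 - (4)^2 = -44
Discriminant = (12)^2 - 4*-44 = 320.0
Eigenvalues: lambda_1 = -2.9443, lambda_2 = 14.9443
The function is not convex.

0


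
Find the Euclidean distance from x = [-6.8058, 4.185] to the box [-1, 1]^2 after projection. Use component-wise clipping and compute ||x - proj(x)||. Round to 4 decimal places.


Project each component onto [-1, 1].
clip(-6.8058) = -1.0, clip(4.185) = 1.0
Projection = [-1.0, 1.0]
Squared diffs: [33.7073, 10.1442]
Distance = sqrt(43.8515) = 6.622


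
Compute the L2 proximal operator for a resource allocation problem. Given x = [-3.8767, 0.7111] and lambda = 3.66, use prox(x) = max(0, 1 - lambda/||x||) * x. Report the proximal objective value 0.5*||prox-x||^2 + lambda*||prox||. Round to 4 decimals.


Step 1: Compute ||x||.
||x|| = 3.9414
Step 2: Compute scaling factor.
scale = max(0, 1 - 3.66/3.9414) = 0.0714
Step 3: prox(x) = [-0.2768, 0.0508]
||prox(x)|| = 0.2814
Step 4: Proximal objective.
0.5*||prox-x||^2 = 6.6978
lambda*||prox|| = 1.0299
Total = 7.7276


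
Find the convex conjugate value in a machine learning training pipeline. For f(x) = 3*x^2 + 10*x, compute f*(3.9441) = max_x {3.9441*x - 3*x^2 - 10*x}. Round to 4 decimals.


f*(y) = sup_x {y*x - a*x^2 - b*x} = sup_x {(y-b)*x - a*x^2}
FOC: (y - b) - 2a*x = 0 => x* = (y - b)/(2a)
x* = (3.9441 - 10)/(2*3) = -1.0093
f*(3.9441) = (y-b)^2/(4a) = (3.9441 - 10)^2/(4*3)
= 36.6739/12 = 3.0562


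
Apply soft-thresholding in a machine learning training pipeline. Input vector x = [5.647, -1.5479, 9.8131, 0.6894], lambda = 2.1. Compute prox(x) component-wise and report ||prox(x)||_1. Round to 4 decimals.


Soft-thresholding with lambda = 2.1:
prox(5.647) = sign(5.647)*max(|5.647| - 2.1, 0) = 3.547
prox(-1.5479) = sign(-1.5479)*max(|-1.5479| - 2.1, 0) = 0.0
prox(9.8131) = sign(9.8131)*max(|9.8131| - 2.1, 0) = 7.7131
prox(0.6894) = sign(0.6894)*max(|0.6894| - 2.1, 0) = 0.0
prox(x) = [3.547, 0.0, 7.7131, 0.0]
||prox(x)||_1 = 3.547 + 0.0 + 7.7131 + 0.0 = 11.2601


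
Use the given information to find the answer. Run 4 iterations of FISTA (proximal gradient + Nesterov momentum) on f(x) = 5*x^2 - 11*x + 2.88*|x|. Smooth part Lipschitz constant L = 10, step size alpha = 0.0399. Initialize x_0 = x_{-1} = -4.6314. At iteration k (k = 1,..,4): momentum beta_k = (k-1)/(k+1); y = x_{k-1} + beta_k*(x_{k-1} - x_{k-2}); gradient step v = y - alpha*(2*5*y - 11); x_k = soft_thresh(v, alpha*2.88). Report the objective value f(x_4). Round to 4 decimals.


FISTA on f(x) = 5*x^2 - 11*x + 2.88*|x|
L = 10, alpha = 0.0399
Iteration 1: beta = 0.0, y = -4.6314 + 0.0*(-4.6314 + 4.6314) = -4.6314
  grad(y) = -57.314, v = y - alpha*grad = -2.3446
  prox(v) = soft_thresh(-2.3446, 0.1149) = -2.2297
Iteration 2: beta = 0.3333, y = -2.2297 + 0.3333*(-2.2297 + 4.6314) = -1.4291
  grad(y) = -25.2908, v = y - alpha*grad = -0.42
  prox(v) = soft_thresh(-0.42, 0.1149) = -0.3051
Iteration 3: beta = 0.5, y = -0.3051 + 0.5*(-0.3051 + 2.2297) = 0.6572
  grad(y) = -4.4277, v = y - alpha*grad = 0.8339
  prox(v) = soft_thresh(0.8339, 0.1149) = 0.719
Iteration 4: beta = 0.6, y = 0.719 + 0.6*(0.719 + 0.3051) = 1.3334
  grad(y) = 2.3341, v = y - alpha*grad = 1.2403
  prox(v) = soft_thresh(1.2403, 0.1149) = 1.1254
f(x_4) = 5*1.1254^2 - 11*1.1254 + 2.88*|1.1254| = -2.8057


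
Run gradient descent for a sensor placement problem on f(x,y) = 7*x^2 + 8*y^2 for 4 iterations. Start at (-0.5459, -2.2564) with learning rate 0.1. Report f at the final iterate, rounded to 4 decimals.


Gradient descent on f(x,y) = 7*x^2 + 8*y^2.
Starting point: (-0.5459, -2.2564), alpha = 0.1
Step 1: grad_x = 2*7*-0.5459 = -7.6426, grad_y = 2*8*-2.2564 = -36.1024
  x_1 = -0.5459 - 0.1*-7.6426 = 0.2184
  y_1 = -2.2564 - 0.1*-36.1024 = 1.3538
Step 2: grad_x = 2*7*0.2184 = 3.057, grad_y = 2*8*1.3538 = 21.6614
  x_2 = 0.2184 - 0.1*3.057 = -0.0873
  y_2 = 1.3538 - 0.1*21.6614 = -0.8123
Step 3: grad_x = 2*7*-0.0873 = -1.2228, grad_y = 2*8*-0.8123 = -12.9969
  x_3 = -0.0873 - 0.1*-1.2228 = 0.0349
  y_3 = -0.8123 - 0.1*-12.9969 = 0.4874
Step 4: grad_x = 2*7*0.0349 = 0.4891, grad_y = 2*8*0.4874 = 7.7981
  x_4 = 0.0349 - 0.1*0.4891 = -0.014
  y_4 = 0.4874 - 0.1*7.7981 = -0.2924
f(-0.014, -0.2924) = 7*(-0.014)^2 + 8*(-0.2924)^2 = 0.6855


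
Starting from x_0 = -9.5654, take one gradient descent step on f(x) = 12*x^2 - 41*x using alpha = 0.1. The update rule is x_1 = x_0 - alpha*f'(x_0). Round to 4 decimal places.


We compute the gradient at x_0 and apply the update.
f'(x) = 24*x - 41
f'(-9.5654) = 24*-9.5654 - 41 = -270.5696
x_1 = -9.5654 - 0.1*-270.5696 = 17.4916


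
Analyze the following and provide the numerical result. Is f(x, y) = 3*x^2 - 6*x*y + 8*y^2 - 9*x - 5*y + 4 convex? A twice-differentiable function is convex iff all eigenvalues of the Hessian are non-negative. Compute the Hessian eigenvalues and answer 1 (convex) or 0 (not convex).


The Hessian of f(x,y) = 3*x^2 - 6*x*y + 8*y^2 - 9*x - 5*y + 4 is:
H = [[6, -6], [-6, 16]]
Trace = 6 + 16 = 22
Determinant = 6*16 - (-6)^2 = 60
Discriminant = (22)^2 - 4*60 = 244.0
Eigenvalues: lambda_1 = 3.1898, lambda_2 = 18.8102
The function is convex.

1


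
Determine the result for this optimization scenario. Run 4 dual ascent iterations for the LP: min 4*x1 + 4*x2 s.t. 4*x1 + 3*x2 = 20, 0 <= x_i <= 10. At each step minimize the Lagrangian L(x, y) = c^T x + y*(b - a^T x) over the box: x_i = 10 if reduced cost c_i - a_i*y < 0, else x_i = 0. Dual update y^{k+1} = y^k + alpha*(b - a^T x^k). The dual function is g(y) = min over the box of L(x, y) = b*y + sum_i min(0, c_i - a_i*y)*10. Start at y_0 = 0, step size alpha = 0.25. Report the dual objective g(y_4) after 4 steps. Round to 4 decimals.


Dual ascent for LP: min 4*x1 + 4*x2, 4*x1 + 3*x2 = 20, 0 <= x_i <= 10
Step 1: y^k = 0.0, reduced costs: (4.0, 4.0)
  x^k = (0.0, 0.0), subgradient = b - a^T x = 20.0
  y^{k+1} = 0.0 + 0.25*20.0 = 5.0
Step 2: y^k = 5.0, reduced costs: (-16.0, -11.0)
  x^k = (10.0, 10.0), subgradient = b - a^T x = -50.0
  y^{k+1} = 5.0 + 0.25*-50.0 = -7.5
Step 3: y^k = -7.5, reduced costs: (34.0, 26.5)
  x^k = (0.0, 0.0), subgradient = b - a^T x = 20.0
  y^{k+1} = -7.5 + 0.25*20.0 = -2.5
Step 4: y^k = -2.5, reduced costs: (14.0, 11.5)
  x^k = (0.0, 0.0), subgradient = b - a^T x = 20.0
  y^{k+1} = -2.5 + 0.25*20.0 = 2.5
Dual objective at y_4 = 2.5: reduced costs (-6.0, -3.5), box minimizer x = (10.0, 10.0)
g(y_4) = b*y + (c1 - a1*y)*x1 + (c2 - a2*y)*x2 = 20*2.5 + (-6.0)*10.0 + (-3.5)*10.0 = 50.0 - 60.0 - 35.0 = -45.0


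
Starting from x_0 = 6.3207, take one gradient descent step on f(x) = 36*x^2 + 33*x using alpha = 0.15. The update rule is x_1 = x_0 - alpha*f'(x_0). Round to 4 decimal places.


We compute the gradient at x_0 and apply the update.
f'(x) = 72*x + 33
f'(6.3207) = 72*6.3207 + 33 = 488.0904
x_1 = 6.3207 - 0.15*488.0904 = -66.8929


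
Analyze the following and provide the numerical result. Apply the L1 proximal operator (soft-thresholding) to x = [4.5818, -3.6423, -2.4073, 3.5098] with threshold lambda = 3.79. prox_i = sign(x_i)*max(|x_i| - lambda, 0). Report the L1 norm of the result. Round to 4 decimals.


Soft-thresholding with lambda = 3.79:
prox(4.5818) = sign(4.5818)*max(|4.5818| - 3.79, 0) = 0.7918
prox(-3.6423) = sign(-3.6423)*max(|-3.6423| - 3.79, 0) = 0.0
prox(-2.4073) = sign(-2.4073)*max(|-2.4073| - 3.79, 0) = 0.0
prox(3.5098) = sign(3.5098)*max(|3.5098| - 3.79, 0) = 0.0
prox(x) = [0.7918, 0.0, 0.0, 0.0]
||prox(x)||_1 = 0.7918 + 0.0 + 0.0 + 0.0 = 0.7918


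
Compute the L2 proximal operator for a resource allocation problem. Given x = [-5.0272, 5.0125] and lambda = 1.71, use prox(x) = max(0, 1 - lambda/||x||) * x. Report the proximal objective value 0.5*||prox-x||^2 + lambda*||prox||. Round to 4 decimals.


Step 1: Compute ||x||.
||x|| = 7.0991
Step 2: Compute scaling factor.
scale = max(0, 1 - 1.71/7.0991) = 0.7591
Step 3: prox(x) = [-3.8163, 3.8051]
||prox(x)|| = 5.3891
Step 4: Proximal objective.
0.5*||prox-x||^2 = 1.4621
lambda*||prox|| = 9.2154
Total = 10.6775


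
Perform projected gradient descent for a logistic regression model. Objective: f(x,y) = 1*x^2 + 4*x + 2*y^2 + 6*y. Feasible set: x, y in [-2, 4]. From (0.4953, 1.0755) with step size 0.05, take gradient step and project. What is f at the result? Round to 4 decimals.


Step 1: Compute gradient at (0.4953, 1.0755).
grad_x = 2*1*0.4953 + 4 = 4.9906
grad_y = 2*2*1.0755 + 6 = 10.302
Step 2: Gradient step.
x_raw = 0.4953 - 0.05*4.9906 = 0.2458
y_raw = 1.0755 - 0.05*10.302 = 0.5604
Step 3: Project onto [-2, 4].
x_proj = clip(0.2458) = 0.2458
y_proj = clip(0.5604) = 0.5604
Step 4: Evaluate f.
f(0.2458, 0.5604) = 5.034


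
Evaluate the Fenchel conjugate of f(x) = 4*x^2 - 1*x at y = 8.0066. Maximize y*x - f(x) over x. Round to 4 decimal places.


f*(y) = sup_x {y*x - a*x^2 - b*x} = sup_x {(y-b)*x - a*x^2}
FOC: (y - b) - 2a*x = 0 => x* = (y - b)/(2a)
x* = (8.0066 + 1)/(2*4) = 1.1258
f*(8.0066) = (y-b)^2/(4a) = (8.0066 + 1)^2/(4*4)
= 81.1188/16 = 5.0699


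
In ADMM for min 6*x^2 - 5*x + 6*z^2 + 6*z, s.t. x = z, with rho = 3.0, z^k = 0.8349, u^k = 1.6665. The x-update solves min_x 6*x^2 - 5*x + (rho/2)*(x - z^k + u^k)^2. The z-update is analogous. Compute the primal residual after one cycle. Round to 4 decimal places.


ADMM iteration with rho = 3.0, z^k = 0.8349, u^k = 1.6665
Step 1: x-update.
Minimize 6*x^2 - 5*x + (3.0/2)*(x - 0.8349 + 1.6665)^2
FOC: (2*6 + 3.0)*x = 5 + 3.0*(0.8349 - 1.6665)
x^{k+1} = 0.167
Step 2: z-update.
Minimize 6*z^2 + 6*z + (3.0/2)*(0.167 - z + 1.6665)^2
FOC: (2*6 + 3.0)*z = -6 + 3.0*(0.167 + 1.6665)
z^{k+1} = -0.0333
Step 3: u-update.
u^{k+1} = 1.6665 + 0.167 + 0.0333 = 1.8668
Step 4: Primal residual = |0.167 + 0.0333| = 0.2003


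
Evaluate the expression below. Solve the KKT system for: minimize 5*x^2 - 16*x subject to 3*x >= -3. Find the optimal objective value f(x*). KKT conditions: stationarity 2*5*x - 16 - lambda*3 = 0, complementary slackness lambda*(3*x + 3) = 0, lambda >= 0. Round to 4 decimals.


Step 1: Try lambda = 0 (constraint inactive).
Stationarity: 2*5*x - 16 = 0
x* = 16/(2*5) = 1.6
Check constraint: 3*1.6 = 4.8 >= -3 -- satisfied.
Step 2: Compute optimal value.
f(x*) = 5*1.6^2 - 16*1.6 = -12.8


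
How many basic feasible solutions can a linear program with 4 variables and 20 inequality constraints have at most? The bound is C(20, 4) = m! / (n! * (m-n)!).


Each vertex corresponds to some choice of n active constraints out of m, so the number of vertices is at most C(m, n) = m! / (n!(m-n)!).
m = 20, n = 4
Numerator: 20 * 19 * 18 * 17
Denominator: 4! = 24
C(20, 4) = 4845


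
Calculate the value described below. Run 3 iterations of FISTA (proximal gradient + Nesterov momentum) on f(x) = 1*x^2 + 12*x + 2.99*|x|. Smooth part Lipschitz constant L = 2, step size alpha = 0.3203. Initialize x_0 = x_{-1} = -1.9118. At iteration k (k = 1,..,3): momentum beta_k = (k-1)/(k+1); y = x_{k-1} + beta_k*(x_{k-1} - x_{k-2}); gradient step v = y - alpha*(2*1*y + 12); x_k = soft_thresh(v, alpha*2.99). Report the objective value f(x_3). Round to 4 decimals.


FISTA on f(x) = 1*x^2 + 12*x + 2.99*|x|
L = 2, alpha = 0.3203
Iteration 1: beta = 0.0, y = -1.9118 + 0.0*(-1.9118 + 1.9118) = -1.9118
  grad(y) = 8.1764, v = y - alpha*grad = -4.5307
  prox(v) = soft_thresh(-4.5307, 0.9577) = -3.573
Iteration 2: beta = 0.3333, y = -3.573 + 0.3333*(-3.573 + 1.9118) = -4.1267
  grad(y) = 3.7465, v = y - alpha*grad = -5.3267
  prox(v) = soft_thresh(-5.3267, 0.9577) = -4.3691
Iteration 3: beta = 0.5, y = -4.3691 + 0.5*(-4.3691 + 3.573) = -4.7671
  grad(y) = 2.4658, v = y - alpha*grad = -5.5569
  prox(v) = soft_thresh(-5.5569, 0.9577) = -4.5992
f(x_3) = 1*(-4.5992)^2 + 12*(-4.5992) + 2.99*|-4.5992| = -20.2862


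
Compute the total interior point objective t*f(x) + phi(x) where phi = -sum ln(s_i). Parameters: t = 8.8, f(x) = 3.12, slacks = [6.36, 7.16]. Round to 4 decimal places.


Step 1: Compute log-barrier.
ln values: [1.85, 1.9685]
phi = -(1.85 + 1.9685) = -3.8185
Step 2: Compute augmented objective.
t*f(x) = 8.8*3.12 = 27.456
Total = 27.456 - 3.8185 = 23.6375


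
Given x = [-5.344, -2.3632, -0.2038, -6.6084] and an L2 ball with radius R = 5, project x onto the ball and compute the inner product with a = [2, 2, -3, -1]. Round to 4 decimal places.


Step 1: Compute ||x|| (intermediates to 6 decimals).
||x|| = sqrt((-5.344)^2 + (-2.3632)^2 + (-0.2038)^2 + (-6.6084)^2) = 8.823578
Step 2: Project.
Since ||x|| > R, scale = R/||x|| = 5/8.823578 = 0.566664, proj(x) = scale * x
proj(x) = [-3.028252, -1.33914, -0.115486, -3.744742]
Step 3: Dot product.
a^T * proj(x) = 2*(-3.028252) + 2*(-1.33914) - 3*(-0.115486) - 1*(-3.744742) = -4.6436


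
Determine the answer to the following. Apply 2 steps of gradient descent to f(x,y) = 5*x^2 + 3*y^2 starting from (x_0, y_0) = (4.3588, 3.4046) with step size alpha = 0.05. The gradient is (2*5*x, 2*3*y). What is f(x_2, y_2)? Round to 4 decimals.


Gradient descent on f(x,y) = 5*x^2 + 3*y^2.
Starting point: (4.3588, 3.4046), alpha = 0.05
Step 1: grad_x = 2*5*4.3588 = 43.588, grad_y = 2*3*3.4046 = 20.4276
  x_1 = 4.3588 - 0.05*43.588 = 2.1794
  y_1 = 3.4046 - 0.05*20.4276 = 2.3832
Step 2: grad_x = 2*5*2.1794 = 21.794, grad_y = 2*3*2.3832 = 14.2993
  x_2 = 2.1794 - 0.05*21.794 = 1.0897
  y_2 = 2.3832 - 0.05*14.2993 = 1.6683
f(1.0897, 1.6683) = 5*1.0897^2 + 3*1.6683^2 = 14.2864


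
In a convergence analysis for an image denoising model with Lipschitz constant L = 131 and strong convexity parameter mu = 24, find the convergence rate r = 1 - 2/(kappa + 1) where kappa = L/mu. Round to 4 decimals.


Step 1: Compute the condition number.
kappa = L/mu = 131/24 = 5.4583
Step 2: Compute the convergence rate.
r = 1 - 2/(kappa + 1) = 1 - 2*mu/(L + mu) = (L - mu)/(L + mu) = 107/155 = 0.6903


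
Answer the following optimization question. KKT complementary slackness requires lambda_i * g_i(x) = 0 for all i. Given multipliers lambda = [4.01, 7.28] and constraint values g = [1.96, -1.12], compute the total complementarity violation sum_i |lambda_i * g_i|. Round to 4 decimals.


KKT complementary slackness check:
lambda_1 * g_1 = 4.01 * 1.96 = 7.8596
lambda_2 * g_2 = 7.28 * -1.12 = -8.1536
Total violation = 7.8596 + 8.1536 = 16.0132


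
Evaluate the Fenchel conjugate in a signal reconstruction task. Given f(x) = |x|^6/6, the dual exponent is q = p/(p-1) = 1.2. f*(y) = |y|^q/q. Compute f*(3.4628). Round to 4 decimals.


The conjugate exponent q satisfies 1/p + 1/q = 1.
p = 6, so q = 6/(6 - 1) = 1.2
|y|^q = 3.4628^1.2 = 4.4393
f*(3.4628) = 4.4393 / 1.2 = 3.6994


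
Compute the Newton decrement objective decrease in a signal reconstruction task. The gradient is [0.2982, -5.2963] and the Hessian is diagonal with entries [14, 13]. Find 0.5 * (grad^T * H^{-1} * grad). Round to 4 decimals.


Step 1: H is diagonal, so H^(-1) * g = [0.0213, -0.4074].
Step 2: g^T H^(-1) g = sum_i g_i^2 / H_ii
  = (0.2982)^2/14 + (-5.2963)^2/13
  = 0.0064 + 2.1578 = 2.1641
Step 3: Objective decrease = 0.5 * g^T H^(-1) g = 1.0821


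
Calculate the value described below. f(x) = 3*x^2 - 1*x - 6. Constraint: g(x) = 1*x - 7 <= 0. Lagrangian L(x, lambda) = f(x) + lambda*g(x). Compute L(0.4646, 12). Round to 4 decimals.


Step 1: Evaluate f(x).
f(0.4646) = 3*0.4646^2 - 1*0.4646 - 6 = -5.817
Step 2: Evaluate g(x).
g(0.4646) = 1*0.4646 - 7 = -6.5354
Step 3: Compute Lagrangian.
L = -5.817 + 12*-6.5354 = -84.2418


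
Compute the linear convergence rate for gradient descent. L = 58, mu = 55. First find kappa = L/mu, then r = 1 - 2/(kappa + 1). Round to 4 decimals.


Step 1: Compute the condition number.
kappa = L/mu = 58/55 = 1.0545
Step 2: Compute the convergence rate.
r = 1 - 2/(kappa + 1) = 1 - 2*mu/(L + mu) = (L - mu)/(L + mu) = 3/113 = 0.0265


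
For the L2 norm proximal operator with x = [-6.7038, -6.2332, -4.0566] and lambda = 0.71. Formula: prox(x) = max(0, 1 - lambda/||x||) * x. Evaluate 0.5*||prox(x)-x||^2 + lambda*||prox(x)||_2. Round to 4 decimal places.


Step 1: Compute ||x||.
||x|| = 10.0125
Step 2: Compute scaling factor.
scale = max(0, 1 - 0.71/10.0125) = 0.9291
Step 3: prox(x) = [-6.2284, -5.7912, -3.7689]
||prox(x)|| = 9.3025
Step 4: Proximal objective.
0.5*||prox-x||^2 = 0.2521
lambda*||prox|| = 6.6048
Total = 6.8568


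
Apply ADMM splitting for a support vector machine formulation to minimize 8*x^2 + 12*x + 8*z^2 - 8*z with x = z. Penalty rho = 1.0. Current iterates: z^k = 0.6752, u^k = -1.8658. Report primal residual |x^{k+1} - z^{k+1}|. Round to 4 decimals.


ADMM iteration with rho = 1.0, z^k = 0.6752, u^k = -1.8658
Step 1: x-update.
Minimize 8*x^2 + 12*x + (1.0/2)*(x - 0.6752 - 1.8658)^2
FOC: (2*8 + 1.0)*x = -12 + 1.0*(0.6752 + 1.8658)
x^{k+1} = -0.5564
Step 2: z-update.
Minimize 8*z^2 - 8*z + (1.0/2)*(-0.5564 - z - 1.8658)^2
FOC: (2*8 + 1.0)*z = 8 + 1.0*(-0.5564 - 1.8658)
z^{k+1} = 0.3281
Step 3: u-update.
u^{k+1} = -1.8658 - 0.5564 - 0.3281 = -2.7503
Step 4: Primal residual = |-0.5564 - 0.3281| = 0.8845


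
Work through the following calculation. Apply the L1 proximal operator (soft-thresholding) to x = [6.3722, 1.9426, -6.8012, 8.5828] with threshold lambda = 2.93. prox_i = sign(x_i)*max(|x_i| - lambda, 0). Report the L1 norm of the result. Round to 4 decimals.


Soft-thresholding with lambda = 2.93:
prox(6.3722) = sign(6.3722)*max(|6.3722| - 2.93, 0) = 3.4422
prox(1.9426) = sign(1.9426)*max(|1.9426| - 2.93, 0) = 0.0
prox(-6.8012) = sign(-6.8012)*max(|-6.8012| - 2.93, 0) = -3.8712
prox(8.5828) = sign(8.5828)*max(|8.5828| - 2.93, 0) = 5.6528
prox(x) = [3.4422, 0.0, -3.8712, 5.6528]
||prox(x)||_1 = 3.4422 + 0.0 + 3.8712 + 5.6528 = 12.9662


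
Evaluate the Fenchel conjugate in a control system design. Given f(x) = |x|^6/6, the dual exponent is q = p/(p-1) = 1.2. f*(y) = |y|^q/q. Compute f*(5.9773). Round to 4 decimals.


The conjugate exponent q satisfies 1/p + 1/q = 1.
p = 6, so q = 6/(6 - 1) = 1.2
|y|^q = 5.9773^1.2 = 8.5468
f*(5.9773) = 8.5468 / 1.2 = 7.1224


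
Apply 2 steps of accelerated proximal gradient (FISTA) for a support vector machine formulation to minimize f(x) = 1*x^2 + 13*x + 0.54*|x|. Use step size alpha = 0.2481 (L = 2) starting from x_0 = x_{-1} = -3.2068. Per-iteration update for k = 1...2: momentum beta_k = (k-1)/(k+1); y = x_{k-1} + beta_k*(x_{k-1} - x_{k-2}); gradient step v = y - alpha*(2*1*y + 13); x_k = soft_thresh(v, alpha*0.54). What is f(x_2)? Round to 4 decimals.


FISTA on f(x) = 1*x^2 + 13*x + 0.54*|x|
L = 2, alpha = 0.2481
Iteration 1: beta = 0.0, y = -3.2068 + 0.0*(-3.2068 + 3.2068) = -3.2068
  grad(y) = 6.5864, v = y - alpha*grad = -4.8409
  prox(v) = soft_thresh(-4.8409, 0.134) = -4.7069
Iteration 2: beta = 0.3333, y = -4.7069 + 0.3333*(-4.7069 + 3.2068) = -5.2069
  grad(y) = 2.5861, v = y - alpha*grad = -5.8486
  prox(v) = soft_thresh(-5.8486, 0.134) = -5.7146
f(x_2) = 1*(-5.7146)^2 + 13*(-5.7146) + 0.54*|-5.7146| = -38.5472


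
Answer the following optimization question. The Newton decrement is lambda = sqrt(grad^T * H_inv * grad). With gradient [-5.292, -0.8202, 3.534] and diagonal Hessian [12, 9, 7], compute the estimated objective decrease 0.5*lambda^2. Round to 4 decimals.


Step 1: H is diagonal, so H^(-1) * g = [-0.441, -0.0911, 0.5049].
Step 2: g^T H^(-1) g = sum_i g_i^2 / H_ii
  = (-5.292)^2/12 + (-0.8202)^2/9 + (3.534)^2/7
  = 2.3338 + 0.0747 + 1.7842 = 4.1927
Step 3: Objective decrease = 0.5 * g^T H^(-1) g = 2.0963


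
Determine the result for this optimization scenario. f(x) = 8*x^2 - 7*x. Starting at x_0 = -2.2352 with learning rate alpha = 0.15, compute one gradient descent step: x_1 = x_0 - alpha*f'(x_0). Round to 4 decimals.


We compute the gradient at x_0 and apply the update.
f'(x) = 16*x - 7
f'(-2.2352) = 16*-2.2352 - 7 = -42.7632
x_1 = -2.2352 - 0.15*-42.7632 = 4.1793


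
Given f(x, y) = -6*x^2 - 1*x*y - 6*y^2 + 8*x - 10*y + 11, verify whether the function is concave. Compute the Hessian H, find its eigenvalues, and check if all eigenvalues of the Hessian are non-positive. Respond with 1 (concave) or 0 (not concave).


The Hessian of f(x,y) = -6*x^2 - 1*x*y - 6*y^2 + 8*x - 10*y + 11 is:
H = [[-12, -1], [-1, -12]]
Trace = -12 - 12 = -24
Determinant = -12*-12 - (-1)^2 = 143
Discriminant = (-24)^2 - 4*143 = 4.0
Eigenvalues: lambda_1 = -13.0, lambda_2 = -11.0
The function is concave.

1


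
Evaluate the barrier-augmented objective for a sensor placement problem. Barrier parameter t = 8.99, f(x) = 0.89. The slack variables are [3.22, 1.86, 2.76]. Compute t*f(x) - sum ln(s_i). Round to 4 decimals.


Step 1: Compute log-barrier.
ln values: [1.1694, 0.6206, 1.0152]
phi = -(1.1694 + 0.6206 + 1.0152) = -2.8052
Step 2: Compute augmented objective.
t*f(x) = 8.99*0.89 = 8.0011
Total = 8.0011 - 2.8052 = 5.1959


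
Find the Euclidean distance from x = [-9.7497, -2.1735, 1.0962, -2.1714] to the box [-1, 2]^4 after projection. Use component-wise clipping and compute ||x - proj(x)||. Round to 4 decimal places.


Project each component onto [-1, 2].
clip(-9.7497) = -1.0, clip(-2.1735) = -1.0, clip(1.0962) = 1.0962, clip(-2.1714) = -1.0
Projection = [-1.0, -1.0, 1.0962, -1.0]
Squared diffs: [76.5573, 1.3771, 0.0, 1.3722]
Distance = sqrt(79.3066) = 8.9054


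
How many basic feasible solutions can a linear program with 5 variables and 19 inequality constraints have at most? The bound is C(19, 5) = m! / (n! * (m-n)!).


Each vertex corresponds to some choice of n active constraints out of m, so the number of vertices is at most C(m, n) = m! / (n!(m-n)!).
m = 19, n = 5
Numerator: 19 * 18 * 17 * 16 * 15
Denominator: 5! = 120
C(19, 5) = 11628


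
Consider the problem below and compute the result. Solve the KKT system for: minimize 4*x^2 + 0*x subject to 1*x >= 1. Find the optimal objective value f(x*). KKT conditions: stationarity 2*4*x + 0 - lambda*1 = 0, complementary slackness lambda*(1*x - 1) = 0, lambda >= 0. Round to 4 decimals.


Step 1: Try lambda = 0 (constraint inactive).
x_unc = 0/(2*4) = 0.0
Check: 1*0.0 = 0.0 < 1 -- violated!
Step 2: Constraint must be active: 1*x = 1
x* = 1/1 = 1.0
lambda = (2*4*1.0 + 0)/1 = 8.0
Step 3: Compute optimal value.
f(x*) = 4*1.0^2 + 0*1.0 = 4.0


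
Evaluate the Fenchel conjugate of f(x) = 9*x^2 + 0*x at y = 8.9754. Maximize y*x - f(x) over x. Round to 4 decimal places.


f*(y) = sup_x {y*x - a*x^2 - b*x} = sup_x {(y-b)*x - a*x^2}
FOC: (y - b) - 2a*x = 0 => x* = (y - b)/(2a)
x* = (8.9754 - 0)/(2*9) = 0.4986
f*(8.9754) = (y-b)^2/(4a) = (8.9754 - 0)^2/(4*9)
= 80.5578/36 = 2.2377


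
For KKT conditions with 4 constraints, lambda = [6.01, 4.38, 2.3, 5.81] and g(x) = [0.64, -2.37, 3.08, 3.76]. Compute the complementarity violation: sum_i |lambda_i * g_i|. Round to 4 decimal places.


KKT complementary slackness check:
lambda_1 * g_1 = 6.01 * 0.64 = 3.8464
lambda_2 * g_2 = 4.38 * -2.37 = -10.3806
lambda_3 * g_3 = 2.3 * 3.08 = 7.084
lambda_4 * g_4 = 5.81 * 3.76 = 21.8456
Total violation = 3.8464 + 10.3806 + 7.084 + 21.8456 = 43.1566


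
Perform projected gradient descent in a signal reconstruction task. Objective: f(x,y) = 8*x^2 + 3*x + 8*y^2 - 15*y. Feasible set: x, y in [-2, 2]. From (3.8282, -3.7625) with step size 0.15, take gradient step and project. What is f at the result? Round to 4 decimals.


Step 1: Compute gradient at (3.8282, -3.7625).
grad_x = 2*8*3.8282 + 3 = 64.2512
grad_y = 2*8*-3.7625 - 15 = -75.2
Step 2: Gradient step.
x_raw = 3.8282 - 0.15*64.2512 = -5.8095
y_raw = -3.7625 - 0.15*-75.2 = 7.5175
Step 3: Project onto [-2, 2].
x_proj = clip(-5.8095) = -2.0
y_proj = clip(7.5175) = 2.0
Step 4: Evaluate f.
f(-2.0, 2.0) = 28.0


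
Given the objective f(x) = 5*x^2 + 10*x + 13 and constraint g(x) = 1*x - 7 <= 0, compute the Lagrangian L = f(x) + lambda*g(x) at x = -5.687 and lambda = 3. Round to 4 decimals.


Step 1: Evaluate f(x).
f(-5.687) = 5*(-5.687)^2 + 10*(-5.687) + 13 = 117.8398
Step 2: Evaluate g(x).
g(-5.687) = 1*-5.687 - 7 = -12.687
Step 3: Compute Lagrangian.
L = 117.8398 + 3*-12.687 = 79.7788


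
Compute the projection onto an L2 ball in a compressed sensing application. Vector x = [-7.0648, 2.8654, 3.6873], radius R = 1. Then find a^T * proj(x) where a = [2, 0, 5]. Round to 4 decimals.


Step 1: Compute ||x|| (intermediates to 6 decimals).
||x|| = sqrt((-7.0648)^2 + 2.8654^2 + 3.6873^2) = 8.468654
Step 2: Project.
Since ||x|| > R, scale = R/||x|| = 1/8.468654 = 0.118083, proj(x) = scale * x
proj(x) = [-0.834233, 0.338355, 0.435407]
Step 3: Dot product.
a^T * proj(x) = 2*(-0.834233) + 0*0.338355 + 5*0.435407 = 0.5086


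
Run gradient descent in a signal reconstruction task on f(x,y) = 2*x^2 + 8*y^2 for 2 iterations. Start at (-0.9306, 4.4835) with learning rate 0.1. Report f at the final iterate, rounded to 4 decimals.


Gradient descent on f(x,y) = 2*x^2 + 8*y^2.
Starting point: (-0.9306, 4.4835), alpha = 0.1
Step 1: grad_x = 2*2*-0.9306 = -3.7224, grad_y = 2*8*4.4835 = 71.736
  x_1 = -0.9306 - 0.1*-3.7224 = -0.5584
  y_1 = 4.4835 - 0.1*71.736 = -2.6901
Step 2: grad_x = 2*2*-0.5584 = -2.2334, grad_y = 2*8*-2.6901 = -43.0416
  x_2 = -0.5584 - 0.1*-2.2334 = -0.335
  y_2 = -2.6901 - 0.1*-43.0416 = 1.6141
f(-0.335, 1.6141) = 2*(-0.335)^2 + 8*1.6141^2 = 21.066


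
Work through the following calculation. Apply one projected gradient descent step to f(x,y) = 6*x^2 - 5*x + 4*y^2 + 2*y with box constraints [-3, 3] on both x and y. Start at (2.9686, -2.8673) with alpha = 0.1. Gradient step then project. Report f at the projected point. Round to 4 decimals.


Step 1: Compute gradient at (2.9686, -2.8673).
grad_x = 2*6*2.9686 - 5 = 30.6232
grad_y = 2*4*-2.8673 + 2 = -20.9384
Step 2: Gradient step.
x_raw = 2.9686 - 0.1*30.6232 = -0.0937
y_raw = -2.8673 - 0.1*-20.9384 = -0.7735
Step 3: Project onto [-3, 3].
x_proj = clip(-0.0937) = -0.0937
y_proj = clip(-0.7735) = -0.7735
Step 4: Evaluate f.
f(-0.0937, -0.7735) = 1.3673


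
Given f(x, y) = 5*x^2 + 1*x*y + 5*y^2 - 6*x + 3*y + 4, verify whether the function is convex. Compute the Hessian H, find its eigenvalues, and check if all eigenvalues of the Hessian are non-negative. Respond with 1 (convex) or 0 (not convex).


The Hessian of f(x,y) = 5*x^2 + 1*x*y + 5*y^2 - 6*x + 3*y + 4 is:
H = [[10, 1], [1, 10]]
Trace = 10 + 10 = 20
Determinant = 10*10 - (1)^2 = 99
Discriminant = (20)^2 - 4*99 = 4.0
Eigenvalues: lambda_1 = 9.0, lambda_2 = 11.0
The function is convex.

1


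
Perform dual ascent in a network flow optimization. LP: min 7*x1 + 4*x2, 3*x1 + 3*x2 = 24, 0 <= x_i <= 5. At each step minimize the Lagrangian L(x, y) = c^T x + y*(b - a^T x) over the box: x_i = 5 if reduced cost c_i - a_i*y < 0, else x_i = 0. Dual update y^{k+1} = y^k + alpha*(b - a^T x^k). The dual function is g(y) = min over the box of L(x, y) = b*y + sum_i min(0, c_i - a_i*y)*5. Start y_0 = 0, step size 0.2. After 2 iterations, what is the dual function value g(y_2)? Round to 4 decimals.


Dual ascent for LP: min 7*x1 + 4*x2, 3*x1 + 3*x2 = 24, 0 <= x_i <= 5
Step 1: y^k = 0.0, reduced costs: (7.0, 4.0)
  x^k = (0.0, 0.0), subgradient = b - a^T x = 24.0
  y^{k+1} = 0.0 + 0.2*24.0 = 4.8
Step 2: y^k = 4.8, reduced costs: (-7.4, -10.4)
  x^k = (5.0, 5.0), subgradient = b - a^T x = -6.0
  y^{k+1} = 4.8 + 0.2*-6.0 = 3.6
Dual objective at y_2 = 3.6: reduced costs (-3.8, -6.8), box minimizer x = (5.0, 5.0)
g(y_2) = b*y + (c1 - a1*y)*x1 + (c2 - a2*y)*x2 = 24*3.6 + (-3.8)*5.0 + (-6.8)*5.0 = 86.4 - 19.0 - 34.0 = 33.4


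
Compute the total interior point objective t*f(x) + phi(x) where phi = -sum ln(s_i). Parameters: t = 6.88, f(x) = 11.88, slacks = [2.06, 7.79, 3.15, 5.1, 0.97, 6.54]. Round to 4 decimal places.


Step 1: Compute log-barrier.
ln values: [0.7227, 2.0528, 1.1474, 1.6292, -0.0305, 1.8779]
phi = -(0.7227 + 2.0528 + 1.1474 + 1.6292 - 0.0305 + 1.8779) = -7.3997
Step 2: Compute augmented objective.
t*f(x) = 6.88*11.88 = 81.7344
Total = 81.7344 - 7.3997 = 74.3347


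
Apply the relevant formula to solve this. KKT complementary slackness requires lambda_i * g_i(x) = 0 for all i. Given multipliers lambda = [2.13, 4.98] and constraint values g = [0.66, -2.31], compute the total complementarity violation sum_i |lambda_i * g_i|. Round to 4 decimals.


KKT complementary slackness check:
lambda_1 * g_1 = 2.13 * 0.66 = 1.4058
lambda_2 * g_2 = 4.98 * -2.31 = -11.5038
Total violation = 1.4058 + 11.5038 = 12.9096


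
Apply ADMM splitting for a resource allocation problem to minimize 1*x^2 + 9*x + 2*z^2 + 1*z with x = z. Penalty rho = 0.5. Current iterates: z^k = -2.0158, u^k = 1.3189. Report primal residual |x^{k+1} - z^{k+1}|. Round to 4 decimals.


ADMM iteration with rho = 0.5, z^k = -2.0158, u^k = 1.3189
Step 1: x-update.
Minimize 1*x^2 + 9*x + (0.5/2)*(x + 2.0158 + 1.3189)^2
FOC: (2*1 + 0.5)*x = -9 + 0.5*(-2.0158 - 1.3189)
x^{k+1} = -4.2669
Step 2: z-update.
Minimize 2*z^2 + 1*z + (0.5/2)*(-4.2669 - z + 1.3189)^2
FOC: (2*2 + 0.5)*z = -1 + 0.5*(-4.2669 + 1.3189)
z^{k+1} = -0.5498
Step 3: u-update.
u^{k+1} = 1.3189 - 4.2669 + 0.5498 = -2.3983
Step 4: Primal residual = |-4.2669 + 0.5498| = 3.7172


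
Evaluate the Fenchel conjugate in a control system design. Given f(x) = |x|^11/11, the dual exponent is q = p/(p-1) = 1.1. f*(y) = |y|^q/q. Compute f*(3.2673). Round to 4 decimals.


The conjugate exponent q satisfies 1/p + 1/q = 1.
p = 11, so q = 11/(11 - 1) = 1.1
|y|^q = 3.2673^1.1 = 3.678
f*(3.2673) = 3.678 / 1.1 = 3.3436


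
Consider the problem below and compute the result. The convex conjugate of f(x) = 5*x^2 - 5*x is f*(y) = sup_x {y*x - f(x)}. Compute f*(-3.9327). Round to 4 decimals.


f*(y) = sup_x {y*x - a*x^2 - b*x} = sup_x {(y-b)*x - a*x^2}
FOC: (y - b) - 2a*x = 0 => x* = (y - b)/(2a)
x* = (-3.9327 + 5)/(2*5) = 0.1067
f*(-3.9327) = (y-b)^2/(4a) = (-3.9327 + 5)^2/(4*5)
= 1.1391/20 = 0.057


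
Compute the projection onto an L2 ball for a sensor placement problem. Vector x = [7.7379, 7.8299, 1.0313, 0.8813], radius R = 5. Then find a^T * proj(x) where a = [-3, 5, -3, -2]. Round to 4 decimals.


Step 1: Compute ||x|| (intermediates to 6 decimals).
||x|| = sqrt(7.7379^2 + 7.8299^2 + 1.0313^2 + 0.8813^2) = 11.09156
Step 2: Project.
Since ||x|| > R, scale = R/||x|| = 5/11.09156 = 0.450793, proj(x) = scale * x
proj(x) = [3.488191, 3.529664, 0.464903, 0.397284]
Step 3: Dot product.
a^T * proj(x) = -3*3.488191 + 5*3.529664 - 3*0.464903 - 2*0.397284 = 4.9945


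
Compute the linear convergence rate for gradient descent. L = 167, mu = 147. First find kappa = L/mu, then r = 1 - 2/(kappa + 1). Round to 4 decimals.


Step 1: Compute the condition number.
kappa = L/mu = 167/147 = 1.1361
Step 2: Compute the convergence rate.
r = 1 - 2/(kappa + 1) = 1 - 2*mu/(L + mu) = (L - mu)/(L + mu) = 20/314 = 0.0637


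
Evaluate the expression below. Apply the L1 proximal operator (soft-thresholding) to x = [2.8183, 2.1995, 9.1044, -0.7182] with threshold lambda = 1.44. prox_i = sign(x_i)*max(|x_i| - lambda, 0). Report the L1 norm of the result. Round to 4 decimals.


Soft-thresholding with lambda = 1.44:
prox(2.8183) = sign(2.8183)*max(|2.8183| - 1.44, 0) = 1.3783
prox(2.1995) = sign(2.1995)*max(|2.1995| - 1.44, 0) = 0.7595
prox(9.1044) = sign(9.1044)*max(|9.1044| - 1.44, 0) = 7.6644
prox(-0.7182) = sign(-0.7182)*max(|-0.7182| - 1.44, 0) = 0.0
prox(x) = [1.3783, 0.7595, 7.6644, 0.0]
||prox(x)||_1 = 1.3783 + 0.7595 + 7.6644 + 0.0 = 9.8022


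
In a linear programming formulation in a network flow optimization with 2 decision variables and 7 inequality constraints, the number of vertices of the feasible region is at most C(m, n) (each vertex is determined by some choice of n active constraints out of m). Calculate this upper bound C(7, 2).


Each vertex corresponds to some choice of n active constraints out of m, so the number of vertices is at most C(m, n) = m! / (n!(m-n)!).
m = 7, n = 2
Numerator: 7 * 6
Denominator: 2! = 2
C(7, 2) = 21


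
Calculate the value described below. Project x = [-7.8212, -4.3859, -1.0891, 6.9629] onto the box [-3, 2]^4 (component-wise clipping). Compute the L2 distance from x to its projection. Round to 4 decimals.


Project each component onto [-3, 2].
clip(-7.8212) = -3.0, clip(-4.3859) = -3.0, clip(-1.0891) = -1.0891, clip(6.9629) = 2.0
Projection = [-3.0, -3.0, -1.0891, 2.0]
Squared diffs: [23.244, 1.9207, 0.0, 24.6304]
Distance = sqrt(49.7951) = 7.0566


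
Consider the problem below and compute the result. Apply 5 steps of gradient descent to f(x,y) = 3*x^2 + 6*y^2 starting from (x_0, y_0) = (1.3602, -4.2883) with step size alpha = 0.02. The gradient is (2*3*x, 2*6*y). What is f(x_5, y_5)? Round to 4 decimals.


Gradient descent on f(x,y) = 3*x^2 + 6*y^2.
Starting point: (1.3602, -4.2883), alpha = 0.02
Step 1: grad_x = 2*3*1.3602 = 8.1612, grad_y = 2*6*-4.2883 = -51.4596
  x_1 = 1.3602 - 0.02*8.1612 = 1.197
  y_1 = -4.2883 - 0.02*-51.4596 = -3.2591
Step 2: grad_x = 2*3*1.197 = 7.1819, grad_y = 2*6*-3.2591 = -39.1093
  x_2 = 1.197 - 0.02*7.1819 = 1.0533
  y_2 = -3.2591 - 0.02*-39.1093 = -2.4769
Step 3: grad_x = 2*3*1.0533 = 6.32, grad_y = 2*6*-2.4769 = -29.7231
  x_3 = 1.0533 - 0.02*6.32 = 0.9269
  y_3 = -2.4769 - 0.02*-29.7231 = -1.8825
Step 4: grad_x = 2*3*0.9269 = 5.5616, grad_y = 2*6*-1.8825 = -22.5895
  x_4 = 0.9269 - 0.02*5.5616 = 0.8157
  y_4 = -1.8825 - 0.02*-22.5895 = -1.4307
Step 5: grad_x = 2*3*0.8157 = 4.8942, grad_y = 2*6*-1.4307 = -17.168
  x_5 = 0.8157 - 0.02*4.8942 = 0.7178
  y_5 = -1.4307 - 0.02*-17.168 = -1.0873
f(0.7178, -1.0873) = 3*0.7178^2 + 6*(-1.0873)^2 = 8.6393


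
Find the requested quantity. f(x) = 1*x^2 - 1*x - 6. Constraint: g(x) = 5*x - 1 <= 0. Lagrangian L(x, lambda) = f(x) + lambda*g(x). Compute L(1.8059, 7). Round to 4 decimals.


Step 1: Evaluate f(x).
f(1.8059) = 1*1.8059^2 - 1*1.8059 - 6 = -4.5446
Step 2: Evaluate g(x).
g(1.8059) = 5*1.8059 - 1 = 8.0295
Step 3: Compute Lagrangian.
L = -4.5446 + 7*8.0295 = 51.6619


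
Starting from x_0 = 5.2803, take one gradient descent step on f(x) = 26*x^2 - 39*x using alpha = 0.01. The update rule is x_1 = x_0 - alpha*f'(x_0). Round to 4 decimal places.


We compute the gradient at x_0 and apply the update.
f'(x) = 52*x - 39
f'(5.2803) = 52*5.2803 - 39 = 235.5756
x_1 = 5.2803 - 0.01*235.5756 = 2.9245


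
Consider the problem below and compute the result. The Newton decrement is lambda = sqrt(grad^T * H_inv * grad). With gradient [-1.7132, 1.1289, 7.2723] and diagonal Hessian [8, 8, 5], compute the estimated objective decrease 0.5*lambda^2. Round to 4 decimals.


Step 1: H is diagonal, so H^(-1) * g = [-0.2142, 0.1411, 1.4545].
Step 2: g^T H^(-1) g = sum_i g_i^2 / H_ii
  = (-1.7132)^2/8 + (1.1289)^2/8 + (7.2723)^2/5
  = 0.3669 + 0.1593 + 10.5773 = 11.1035
Step 3: Objective decrease = 0.5 * g^T H^(-1) g = 5.5517


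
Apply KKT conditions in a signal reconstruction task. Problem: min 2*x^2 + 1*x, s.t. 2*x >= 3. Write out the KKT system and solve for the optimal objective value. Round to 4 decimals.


Step 1: Try lambda = 0 (constraint inactive).
x_unc = -1/(2*2) = -0.25
Check: 2*-0.25 = -0.5 < 3 -- violated!
Step 2: Constraint must be active: 2*x = 3
x* = 3/2 = 1.5
lambda = (2*2*1.5 + 1)/2 = 3.5
Step 3: Compute optimal value.
f(x*) = 2*1.5^2 + 1*1.5 = 6.0


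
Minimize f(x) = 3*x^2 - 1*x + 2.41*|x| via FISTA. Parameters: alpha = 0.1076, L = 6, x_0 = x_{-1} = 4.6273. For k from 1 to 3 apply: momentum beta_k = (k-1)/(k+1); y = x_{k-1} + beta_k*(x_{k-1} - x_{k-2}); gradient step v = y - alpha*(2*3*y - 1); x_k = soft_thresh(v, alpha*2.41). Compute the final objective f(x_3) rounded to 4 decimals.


FISTA on f(x) = 3*x^2 - 1*x + 2.41*|x|
L = 6, alpha = 0.1076
Iteration 1: beta = 0.0, y = 4.6273 + 0.0*(4.6273 - 4.6273) = 4.6273
  grad(y) = 26.7638, v = y - alpha*grad = 1.7475
  prox(v) = soft_thresh(1.7475, 0.2593) = 1.4882
Iteration 2: beta = 0.3333, y = 1.4882 + 0.3333*(1.4882 - 4.6273) = 0.4418
  grad(y) = 1.651, v = y - alpha*grad = 0.2642
  prox(v) = soft_thresh(0.2642, 0.2593) = 0.0049
Iteration 3: beta = 0.5, y = 0.0049 + 0.5*(0.0049 - 1.4882) = -0.7368
  grad(y) = -5.4208, v = y - alpha*grad = -0.1535
  prox(v) = soft_thresh(-0.1535, 0.2593) = 0.0
f(x_3) = 3*0.0^2 - 1*0.0 + 2.41*|0.0| = 0.0


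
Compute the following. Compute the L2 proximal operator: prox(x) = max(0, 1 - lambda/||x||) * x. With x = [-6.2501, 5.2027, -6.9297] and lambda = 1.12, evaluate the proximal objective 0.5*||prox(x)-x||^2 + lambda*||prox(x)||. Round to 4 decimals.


Step 1: Compute ||x||.
||x|| = 10.6842
Step 2: Compute scaling factor.
scale = max(0, 1 - 1.12/10.6842) = 0.8952
Step 3: prox(x) = [-5.5949, 4.6573, -6.2033]
||prox(x)|| = 9.5642
Step 4: Proximal objective.
0.5*||prox-x||^2 = 0.6272
lambda*||prox|| = 10.7119
Total = 11.3391


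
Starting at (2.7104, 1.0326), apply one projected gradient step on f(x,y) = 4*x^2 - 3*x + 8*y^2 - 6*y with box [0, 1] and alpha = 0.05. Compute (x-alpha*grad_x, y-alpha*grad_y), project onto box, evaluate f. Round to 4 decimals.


Step 1: Compute gradient at (2.7104, 1.0326).
grad_x = 2*4*2.7104 - 3 = 18.6832
grad_y = 2*8*1.0326 - 6 = 10.5216
Step 2: Gradient step.
x_raw = 2.7104 - 0.05*18.6832 = 1.7762
y_raw = 1.0326 - 0.05*10.5216 = 0.5065
Step 3: Project onto [0, 1].
x_proj = clip(1.7762) = 1.0
y_proj = clip(0.5065) = 0.5065
Step 4: Evaluate f.
f(1.0, 0.5065) = 0.0134
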